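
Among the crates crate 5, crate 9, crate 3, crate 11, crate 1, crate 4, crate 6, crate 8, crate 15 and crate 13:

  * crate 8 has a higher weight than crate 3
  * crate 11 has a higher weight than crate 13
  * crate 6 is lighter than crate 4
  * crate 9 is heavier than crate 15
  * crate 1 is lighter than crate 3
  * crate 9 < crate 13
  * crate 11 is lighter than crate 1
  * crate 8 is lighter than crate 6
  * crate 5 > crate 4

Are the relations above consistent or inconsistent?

consistent

The single ordering crate 15 < crate 9 < crate 13 < crate 11 < crate 1 < crate 3 < crate 8 < crate 6 < crate 4 < crate 5 satisfies every listed relation, so no contradiction arises.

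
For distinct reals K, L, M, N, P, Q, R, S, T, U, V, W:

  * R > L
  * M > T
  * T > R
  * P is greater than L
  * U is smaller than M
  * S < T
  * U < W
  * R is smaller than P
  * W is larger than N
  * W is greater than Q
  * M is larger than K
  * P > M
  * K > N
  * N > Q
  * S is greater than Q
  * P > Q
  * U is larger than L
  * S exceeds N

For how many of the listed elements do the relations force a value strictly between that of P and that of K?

Chaining upward from K reaches: M.
Chaining downward from P reaches: Q, N, L, R, U, S, T, M.
Strictly between K and P are those in both lists: M — 1 element.

1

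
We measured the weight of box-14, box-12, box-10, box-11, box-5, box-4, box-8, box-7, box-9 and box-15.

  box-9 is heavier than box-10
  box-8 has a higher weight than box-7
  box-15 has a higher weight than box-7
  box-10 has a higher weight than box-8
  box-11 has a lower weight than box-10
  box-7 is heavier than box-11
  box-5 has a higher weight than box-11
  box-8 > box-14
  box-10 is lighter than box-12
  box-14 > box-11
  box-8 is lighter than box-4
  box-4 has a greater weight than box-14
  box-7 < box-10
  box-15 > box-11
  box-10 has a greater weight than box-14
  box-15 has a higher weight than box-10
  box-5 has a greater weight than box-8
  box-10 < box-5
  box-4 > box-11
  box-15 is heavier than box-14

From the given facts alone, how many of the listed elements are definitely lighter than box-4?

4

The elements the relations force below box-4 are box-11, box-7, box-14, box-8 — no chain reaches any other.
That is 4.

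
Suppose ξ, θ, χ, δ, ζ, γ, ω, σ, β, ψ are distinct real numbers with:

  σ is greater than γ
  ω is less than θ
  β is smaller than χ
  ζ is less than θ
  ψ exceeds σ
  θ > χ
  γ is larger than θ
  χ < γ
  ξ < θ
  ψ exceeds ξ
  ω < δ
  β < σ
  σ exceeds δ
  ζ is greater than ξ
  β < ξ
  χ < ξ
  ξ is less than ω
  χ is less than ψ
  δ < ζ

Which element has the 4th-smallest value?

ω

Piecing the relations together gives one ordering: β < χ < ξ < ω < δ < ζ < θ < γ < σ < ψ.
The 4th smallest is ω.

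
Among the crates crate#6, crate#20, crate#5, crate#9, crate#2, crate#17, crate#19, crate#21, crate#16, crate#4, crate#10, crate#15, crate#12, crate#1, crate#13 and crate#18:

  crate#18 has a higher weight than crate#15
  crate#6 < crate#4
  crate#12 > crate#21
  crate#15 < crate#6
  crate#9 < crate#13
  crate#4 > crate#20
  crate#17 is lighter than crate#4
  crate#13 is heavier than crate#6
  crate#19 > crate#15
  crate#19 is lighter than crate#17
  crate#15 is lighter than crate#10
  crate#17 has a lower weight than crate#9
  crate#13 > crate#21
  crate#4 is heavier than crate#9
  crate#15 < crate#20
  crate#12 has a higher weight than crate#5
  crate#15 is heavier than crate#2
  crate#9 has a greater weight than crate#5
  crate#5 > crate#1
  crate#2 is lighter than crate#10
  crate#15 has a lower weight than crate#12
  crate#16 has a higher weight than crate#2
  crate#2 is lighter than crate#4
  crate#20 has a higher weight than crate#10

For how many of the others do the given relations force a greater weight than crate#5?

Directly above crate#5: crate#12, crate#9.
One step further: crate#13, crate#4 (4 so far).
No other element is forced above crate#5 by the given relations, so the count is 4.

4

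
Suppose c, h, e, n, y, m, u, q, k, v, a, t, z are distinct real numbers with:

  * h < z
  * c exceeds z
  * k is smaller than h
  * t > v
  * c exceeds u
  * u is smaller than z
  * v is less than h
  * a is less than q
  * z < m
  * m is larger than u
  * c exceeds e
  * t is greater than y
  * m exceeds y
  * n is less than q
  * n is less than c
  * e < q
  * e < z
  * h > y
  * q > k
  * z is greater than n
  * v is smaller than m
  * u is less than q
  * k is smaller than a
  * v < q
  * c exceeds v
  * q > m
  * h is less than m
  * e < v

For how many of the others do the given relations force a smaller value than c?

The elements the relations force below c are e, y, v, n, k, u, h, z — no chain reaches any other.
That is 8.

8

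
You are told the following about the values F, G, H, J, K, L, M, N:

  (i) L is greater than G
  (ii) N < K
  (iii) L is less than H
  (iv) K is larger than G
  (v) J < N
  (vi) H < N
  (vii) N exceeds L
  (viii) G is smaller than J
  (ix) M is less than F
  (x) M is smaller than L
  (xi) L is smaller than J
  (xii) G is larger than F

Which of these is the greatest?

K

M is not greatest since M < F; F is not greatest since F < G; G is not greatest since G < K; L is not greatest since L < H; H is not greatest since H < N; J is not greatest since J < N; N is not greatest since N < K.
Only K has nothing above it, so K is the greatest.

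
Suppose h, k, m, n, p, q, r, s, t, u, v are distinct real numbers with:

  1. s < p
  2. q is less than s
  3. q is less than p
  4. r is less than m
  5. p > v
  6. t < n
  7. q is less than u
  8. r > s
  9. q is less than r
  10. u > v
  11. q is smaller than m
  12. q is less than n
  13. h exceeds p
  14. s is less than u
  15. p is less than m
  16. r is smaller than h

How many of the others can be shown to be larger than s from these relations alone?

5

The elements the relations force above s are p, r, m, h, u — no chain reaches any other.
That is 5.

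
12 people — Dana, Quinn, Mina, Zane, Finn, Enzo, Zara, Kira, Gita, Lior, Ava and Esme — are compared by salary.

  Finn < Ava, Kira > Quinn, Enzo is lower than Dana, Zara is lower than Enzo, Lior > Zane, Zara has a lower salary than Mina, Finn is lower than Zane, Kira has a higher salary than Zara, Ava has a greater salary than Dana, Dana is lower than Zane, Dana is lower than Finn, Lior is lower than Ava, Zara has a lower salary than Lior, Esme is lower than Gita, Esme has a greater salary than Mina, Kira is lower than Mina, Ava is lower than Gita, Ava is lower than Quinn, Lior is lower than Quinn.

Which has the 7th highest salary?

Lior

Chaining the given pairs: Zara < Enzo < Dana < Finn < Zane < Lior < Ava < Quinn < Kira < Mina < Esme < Gita.
Counting 7 from the largest end gives Lior.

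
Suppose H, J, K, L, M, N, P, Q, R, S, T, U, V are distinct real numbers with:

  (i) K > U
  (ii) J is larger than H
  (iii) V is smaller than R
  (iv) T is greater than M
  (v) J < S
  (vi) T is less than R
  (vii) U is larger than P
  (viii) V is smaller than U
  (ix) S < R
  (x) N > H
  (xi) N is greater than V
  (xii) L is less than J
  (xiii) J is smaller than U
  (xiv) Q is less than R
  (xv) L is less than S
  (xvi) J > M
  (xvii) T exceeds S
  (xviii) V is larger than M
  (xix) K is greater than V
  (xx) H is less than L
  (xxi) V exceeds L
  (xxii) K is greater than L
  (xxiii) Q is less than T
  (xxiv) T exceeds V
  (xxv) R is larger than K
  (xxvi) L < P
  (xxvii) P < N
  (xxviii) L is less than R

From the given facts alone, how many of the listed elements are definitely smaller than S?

From S the given relations immediately reach L, J.
From those, H, M — 4 in total.
No other element is forced below S by the given relations, so the count is 4.

4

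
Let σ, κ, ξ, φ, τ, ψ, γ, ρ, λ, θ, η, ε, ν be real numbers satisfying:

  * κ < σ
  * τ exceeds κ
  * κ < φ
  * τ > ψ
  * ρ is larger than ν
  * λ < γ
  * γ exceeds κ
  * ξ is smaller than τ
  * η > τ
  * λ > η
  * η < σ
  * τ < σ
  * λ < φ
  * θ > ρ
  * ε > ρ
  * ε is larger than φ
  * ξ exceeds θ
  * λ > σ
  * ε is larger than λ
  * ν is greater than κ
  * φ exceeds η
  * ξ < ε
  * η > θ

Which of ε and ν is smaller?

ν

ν < ρ and ρ < θ give ν < θ.
Then θ < ξ extends the chain to ξ.
Then ξ < τ extends the chain to τ.
With τ < η: ν < ρ < θ < ξ < τ < η.
Then η < σ extends the chain to σ.
Then σ < λ extends the chain to λ.
Then λ < φ extends the chain to φ.
With φ < ε: ν < ρ < θ < ξ < τ < η < σ < λ < φ < ε.
So ν < ε; ν is the smaller of the two.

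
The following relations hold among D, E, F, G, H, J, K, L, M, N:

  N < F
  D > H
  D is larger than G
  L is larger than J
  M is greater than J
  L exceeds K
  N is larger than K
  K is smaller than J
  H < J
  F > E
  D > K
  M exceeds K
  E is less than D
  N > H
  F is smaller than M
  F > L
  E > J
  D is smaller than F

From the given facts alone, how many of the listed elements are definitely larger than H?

7

The elements the relations force above H are N, J, E, D, L, F, M — no chain reaches any other.
That is 7.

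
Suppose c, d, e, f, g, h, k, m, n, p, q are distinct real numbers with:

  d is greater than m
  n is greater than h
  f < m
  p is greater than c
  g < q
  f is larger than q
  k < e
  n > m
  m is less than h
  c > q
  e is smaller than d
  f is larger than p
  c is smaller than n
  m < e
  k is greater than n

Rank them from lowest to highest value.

The consecutive links are each given: g < q; q < c; c < p; p < f; f < m; m < h; h < n; n < k; k < e; e < d.

g < q < c < p < f < m < h < n < k < e < d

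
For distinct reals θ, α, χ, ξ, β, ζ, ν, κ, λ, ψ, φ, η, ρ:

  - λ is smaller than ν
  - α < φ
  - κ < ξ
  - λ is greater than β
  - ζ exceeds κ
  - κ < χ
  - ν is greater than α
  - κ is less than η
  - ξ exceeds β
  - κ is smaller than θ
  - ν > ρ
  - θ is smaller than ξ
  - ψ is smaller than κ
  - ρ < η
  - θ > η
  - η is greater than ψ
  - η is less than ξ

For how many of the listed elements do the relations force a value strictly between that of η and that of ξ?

The relations place η below ξ. An element lies strictly between them when it is forced above η and also forced below ξ.
Above η: {θ}. Below ξ: {ρ, ψ, β, κ, θ}.
Intersection: {θ} — 1.

1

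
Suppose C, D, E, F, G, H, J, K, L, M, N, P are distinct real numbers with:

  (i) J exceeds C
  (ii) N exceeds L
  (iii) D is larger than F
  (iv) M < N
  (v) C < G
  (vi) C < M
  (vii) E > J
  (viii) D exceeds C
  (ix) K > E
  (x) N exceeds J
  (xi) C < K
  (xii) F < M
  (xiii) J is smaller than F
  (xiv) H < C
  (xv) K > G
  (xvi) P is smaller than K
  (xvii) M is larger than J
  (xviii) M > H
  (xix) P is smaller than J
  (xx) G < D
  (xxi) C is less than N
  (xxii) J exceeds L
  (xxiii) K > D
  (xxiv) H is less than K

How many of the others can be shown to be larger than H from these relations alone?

The elements the relations force above H are C, J, F, E, M, G, D, K, N — no chain reaches any other.
That is 9.

9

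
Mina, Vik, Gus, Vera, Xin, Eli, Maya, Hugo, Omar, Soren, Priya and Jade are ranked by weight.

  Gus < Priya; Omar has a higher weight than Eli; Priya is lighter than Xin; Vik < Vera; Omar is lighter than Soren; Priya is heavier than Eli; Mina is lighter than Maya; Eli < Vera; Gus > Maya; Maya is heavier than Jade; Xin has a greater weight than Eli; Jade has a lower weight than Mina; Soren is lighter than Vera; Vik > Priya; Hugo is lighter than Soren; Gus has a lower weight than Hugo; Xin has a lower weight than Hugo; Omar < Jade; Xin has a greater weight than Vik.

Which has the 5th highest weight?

The consecutive relations fix a unique order: Eli < Omar < Jade < Mina < Maya < Gus < Priya < Vik < Xin < Hugo < Soren < Vera.
The 5th largest is Vik.

Vik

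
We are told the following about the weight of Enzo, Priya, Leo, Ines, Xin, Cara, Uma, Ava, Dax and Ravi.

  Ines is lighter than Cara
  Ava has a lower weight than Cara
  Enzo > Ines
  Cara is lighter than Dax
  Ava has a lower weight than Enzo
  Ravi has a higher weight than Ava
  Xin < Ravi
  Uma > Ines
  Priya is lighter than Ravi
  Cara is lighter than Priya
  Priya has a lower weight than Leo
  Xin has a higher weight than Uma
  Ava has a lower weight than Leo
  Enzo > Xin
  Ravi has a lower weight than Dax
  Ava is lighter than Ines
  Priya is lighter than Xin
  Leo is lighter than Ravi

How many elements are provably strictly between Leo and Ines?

2

Chaining upward from Ines reaches: Cara, Uma, Priya, Xin, Ravi, Dax, Enzo.
Chaining downward from Leo reaches: Ava, Cara, Priya.
Strictly between Ines and Leo are those in both lists: Cara, Priya — 2 elements.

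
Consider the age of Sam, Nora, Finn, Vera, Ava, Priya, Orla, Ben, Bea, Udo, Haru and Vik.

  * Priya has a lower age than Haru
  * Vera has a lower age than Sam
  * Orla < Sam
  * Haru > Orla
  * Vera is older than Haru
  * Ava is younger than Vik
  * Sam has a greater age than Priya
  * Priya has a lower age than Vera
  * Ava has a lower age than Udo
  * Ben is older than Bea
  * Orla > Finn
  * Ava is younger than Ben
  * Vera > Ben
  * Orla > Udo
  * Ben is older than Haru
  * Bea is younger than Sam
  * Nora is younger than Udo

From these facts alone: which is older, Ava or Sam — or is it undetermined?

Sam

The relevant relations are Ava < Udo; Udo < Orla; Orla < Haru; Haru < Ben; Ben < Vera; Vera < Sam.
Together: Ava < Udo < Orla < Haru < Ben < Vera < Sam.
So Sam is older.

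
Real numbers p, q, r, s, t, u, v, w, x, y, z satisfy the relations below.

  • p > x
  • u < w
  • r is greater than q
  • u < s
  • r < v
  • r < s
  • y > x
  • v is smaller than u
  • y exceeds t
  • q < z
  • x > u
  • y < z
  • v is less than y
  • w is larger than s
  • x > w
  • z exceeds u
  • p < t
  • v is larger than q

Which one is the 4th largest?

Chaining the given pairs: q < r < v < u < s < w < x < p < t < y < z.
The 4th largest is p.

p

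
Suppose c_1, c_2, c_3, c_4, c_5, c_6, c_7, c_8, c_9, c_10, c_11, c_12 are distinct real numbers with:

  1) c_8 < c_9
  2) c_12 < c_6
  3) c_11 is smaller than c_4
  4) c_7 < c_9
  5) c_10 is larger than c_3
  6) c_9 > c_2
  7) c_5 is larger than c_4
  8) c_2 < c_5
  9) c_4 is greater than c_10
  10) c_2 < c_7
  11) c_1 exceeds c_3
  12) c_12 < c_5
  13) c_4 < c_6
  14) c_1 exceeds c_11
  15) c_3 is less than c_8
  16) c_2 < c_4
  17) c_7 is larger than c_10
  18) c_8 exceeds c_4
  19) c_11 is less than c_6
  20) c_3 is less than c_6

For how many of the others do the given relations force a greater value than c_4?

4

Directly above c_4: c_8, c_6, c_5.
One step further: c_9 (4 so far).
Nothing else is reachable above c_4; 4 in all.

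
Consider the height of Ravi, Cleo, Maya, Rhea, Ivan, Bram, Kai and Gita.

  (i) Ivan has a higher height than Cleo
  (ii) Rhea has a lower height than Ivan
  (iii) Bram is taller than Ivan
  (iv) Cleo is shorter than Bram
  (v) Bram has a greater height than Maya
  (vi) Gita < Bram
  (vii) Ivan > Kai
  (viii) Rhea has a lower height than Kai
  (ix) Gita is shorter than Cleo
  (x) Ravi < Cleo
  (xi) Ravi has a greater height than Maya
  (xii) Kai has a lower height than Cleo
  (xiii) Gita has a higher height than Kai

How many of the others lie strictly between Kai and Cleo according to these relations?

1

Chaining upward from Kai reaches: Gita, Ivan, Bram.
Chaining downward from Cleo reaches: Rhea, Maya, Ravi, Gita.
Strictly between Kai and Cleo are those in both lists: Gita — 1 element.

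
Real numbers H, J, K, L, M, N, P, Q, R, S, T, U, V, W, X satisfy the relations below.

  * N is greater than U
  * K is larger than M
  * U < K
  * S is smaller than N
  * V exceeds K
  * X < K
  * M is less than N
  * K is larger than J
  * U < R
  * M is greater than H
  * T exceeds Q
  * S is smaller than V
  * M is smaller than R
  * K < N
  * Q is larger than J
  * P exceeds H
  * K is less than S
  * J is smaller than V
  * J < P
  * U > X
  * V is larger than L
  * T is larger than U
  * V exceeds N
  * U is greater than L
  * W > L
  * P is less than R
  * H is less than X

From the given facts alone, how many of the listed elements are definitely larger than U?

The elements the relations force above U are K, S, N, V, T, R — no chain reaches any other.
That is 6.

6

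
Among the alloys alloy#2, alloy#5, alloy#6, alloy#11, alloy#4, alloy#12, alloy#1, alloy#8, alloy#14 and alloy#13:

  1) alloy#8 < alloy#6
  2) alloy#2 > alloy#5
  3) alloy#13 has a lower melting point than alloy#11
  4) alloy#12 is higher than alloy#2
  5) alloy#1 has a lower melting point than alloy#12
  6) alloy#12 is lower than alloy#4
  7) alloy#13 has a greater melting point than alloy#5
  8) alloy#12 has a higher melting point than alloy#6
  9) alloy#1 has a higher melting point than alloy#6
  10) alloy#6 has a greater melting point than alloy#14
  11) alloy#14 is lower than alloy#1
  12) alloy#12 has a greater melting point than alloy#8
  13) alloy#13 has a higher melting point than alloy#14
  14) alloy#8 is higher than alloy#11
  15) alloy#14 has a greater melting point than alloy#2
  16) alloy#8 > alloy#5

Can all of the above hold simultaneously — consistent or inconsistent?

consistent

Every relation is compatible with alloy#5 < alloy#2 < alloy#14 < alloy#13 < alloy#11 < alloy#8 < alloy#6 < alloy#1 < alloy#12 < alloy#4; the set is consistent.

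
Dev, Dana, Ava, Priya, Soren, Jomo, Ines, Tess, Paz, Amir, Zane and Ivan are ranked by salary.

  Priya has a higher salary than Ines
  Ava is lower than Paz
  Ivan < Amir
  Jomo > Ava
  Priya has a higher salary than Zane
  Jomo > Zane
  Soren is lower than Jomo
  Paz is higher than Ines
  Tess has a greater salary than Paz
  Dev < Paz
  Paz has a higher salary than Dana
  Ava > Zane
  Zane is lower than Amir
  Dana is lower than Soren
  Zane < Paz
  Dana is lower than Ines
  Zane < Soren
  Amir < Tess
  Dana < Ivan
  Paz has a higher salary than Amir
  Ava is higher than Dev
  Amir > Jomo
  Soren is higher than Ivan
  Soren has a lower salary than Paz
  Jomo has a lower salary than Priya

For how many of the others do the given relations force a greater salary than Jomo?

4

From Jomo the given relations immediately reach Amir, Priya.
From those, Paz, Tess — 4 in total.
Nothing else is reachable above Jomo; 4 in all.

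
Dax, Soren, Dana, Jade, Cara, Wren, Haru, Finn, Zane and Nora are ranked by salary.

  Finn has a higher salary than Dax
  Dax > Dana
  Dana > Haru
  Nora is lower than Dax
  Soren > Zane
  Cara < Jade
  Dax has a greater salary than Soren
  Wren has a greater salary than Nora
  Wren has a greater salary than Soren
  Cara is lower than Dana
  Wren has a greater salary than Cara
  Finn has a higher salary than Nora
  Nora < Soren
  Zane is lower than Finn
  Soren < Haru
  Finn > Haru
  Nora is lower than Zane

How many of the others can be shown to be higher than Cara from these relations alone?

5

From Cara the given relations immediately reach Dana, Jade, Wren.
From those, Dax — 4 in total.
From those, Finn — 5 in total.
Nothing else is reachable above Cara; 5 in all.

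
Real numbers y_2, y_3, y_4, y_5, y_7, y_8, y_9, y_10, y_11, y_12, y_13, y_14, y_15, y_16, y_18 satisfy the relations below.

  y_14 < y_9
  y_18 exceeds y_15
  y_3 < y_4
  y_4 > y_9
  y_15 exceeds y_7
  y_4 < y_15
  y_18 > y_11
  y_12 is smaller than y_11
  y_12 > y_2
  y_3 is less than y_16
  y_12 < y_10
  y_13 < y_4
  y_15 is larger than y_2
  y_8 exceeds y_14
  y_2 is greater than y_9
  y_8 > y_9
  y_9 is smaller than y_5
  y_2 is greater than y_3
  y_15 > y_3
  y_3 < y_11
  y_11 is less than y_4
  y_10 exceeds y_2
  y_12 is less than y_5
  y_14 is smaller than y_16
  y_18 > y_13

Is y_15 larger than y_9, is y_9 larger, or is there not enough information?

y_15

Chaining the given relations: y_9 < y_2 < y_12 < y_11 < y_4 < y_15.
So y_15 is larger.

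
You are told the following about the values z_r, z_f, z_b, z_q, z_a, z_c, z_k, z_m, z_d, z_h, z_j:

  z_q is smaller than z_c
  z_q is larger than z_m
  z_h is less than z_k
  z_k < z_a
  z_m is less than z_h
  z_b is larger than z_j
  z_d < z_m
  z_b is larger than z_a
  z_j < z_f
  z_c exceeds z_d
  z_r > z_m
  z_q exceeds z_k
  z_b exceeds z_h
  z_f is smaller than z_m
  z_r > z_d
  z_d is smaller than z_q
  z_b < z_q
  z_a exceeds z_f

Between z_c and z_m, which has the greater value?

z_c

The relevant relations are z_m < z_h; z_h < z_k; z_k < z_a; z_a < z_b; z_b < z_q; z_q < z_c.
Together: z_m < z_h < z_k < z_a < z_b < z_q < z_c.
So z_m < z_c; z_c is the larger of the two.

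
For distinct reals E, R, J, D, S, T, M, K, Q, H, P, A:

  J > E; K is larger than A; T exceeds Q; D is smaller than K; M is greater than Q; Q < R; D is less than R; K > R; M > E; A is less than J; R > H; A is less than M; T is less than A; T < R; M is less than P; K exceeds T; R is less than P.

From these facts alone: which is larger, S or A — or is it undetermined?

Following every chain through A: above A we get M, P, K, J; below A we get Q, T.
S is not reached, and no chain runs the other way from S to A.
So the given relations leave the order of A and S undetermined.

undetermined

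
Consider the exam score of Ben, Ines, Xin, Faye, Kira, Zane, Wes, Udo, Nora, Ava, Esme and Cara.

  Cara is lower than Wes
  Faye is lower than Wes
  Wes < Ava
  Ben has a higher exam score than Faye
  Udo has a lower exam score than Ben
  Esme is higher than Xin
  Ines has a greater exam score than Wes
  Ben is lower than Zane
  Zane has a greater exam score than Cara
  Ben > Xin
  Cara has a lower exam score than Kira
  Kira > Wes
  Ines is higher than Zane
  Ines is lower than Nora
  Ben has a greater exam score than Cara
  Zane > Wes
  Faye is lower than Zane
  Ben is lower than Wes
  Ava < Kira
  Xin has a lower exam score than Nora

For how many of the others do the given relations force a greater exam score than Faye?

The elements the relations force above Faye are Ben, Wes, Zane, Ines, Ava, Nora, Kira — no chain reaches any other.
That is 7.

7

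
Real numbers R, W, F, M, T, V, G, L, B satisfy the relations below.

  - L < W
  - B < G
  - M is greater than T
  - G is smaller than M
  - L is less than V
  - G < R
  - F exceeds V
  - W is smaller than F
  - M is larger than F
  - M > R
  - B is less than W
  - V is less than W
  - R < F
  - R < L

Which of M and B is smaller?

B < G and G < R give B < R.
With R < L: B < G < R < L.
With L < V: B < G < R < L < V.
Then V < W extends the chain to W.
Then W < F extends the chain to F.
Then F < M extends the chain to M.
So B < M; B is the smaller of the two.

B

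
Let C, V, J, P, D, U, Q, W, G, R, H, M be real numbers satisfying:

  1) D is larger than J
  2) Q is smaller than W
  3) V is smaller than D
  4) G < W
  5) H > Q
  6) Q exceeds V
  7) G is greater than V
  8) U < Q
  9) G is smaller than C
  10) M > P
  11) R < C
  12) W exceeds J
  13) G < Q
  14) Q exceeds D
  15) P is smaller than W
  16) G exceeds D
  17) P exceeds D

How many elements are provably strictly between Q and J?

2

Chaining upward from J reaches: D, P, M, G, W, C, H.
Chaining downward from Q reaches: V, D, U, G.
Strictly between J and Q are those in both lists: D, G — 2 elements.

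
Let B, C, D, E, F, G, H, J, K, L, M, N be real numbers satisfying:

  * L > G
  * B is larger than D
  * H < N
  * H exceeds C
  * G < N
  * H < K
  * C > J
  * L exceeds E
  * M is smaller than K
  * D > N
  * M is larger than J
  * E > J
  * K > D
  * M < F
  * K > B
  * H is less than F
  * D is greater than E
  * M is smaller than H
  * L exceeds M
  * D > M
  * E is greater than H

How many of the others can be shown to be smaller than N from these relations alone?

The elements the relations force below N are G, J, M, C, H — no chain reaches any other.
That is 5.

5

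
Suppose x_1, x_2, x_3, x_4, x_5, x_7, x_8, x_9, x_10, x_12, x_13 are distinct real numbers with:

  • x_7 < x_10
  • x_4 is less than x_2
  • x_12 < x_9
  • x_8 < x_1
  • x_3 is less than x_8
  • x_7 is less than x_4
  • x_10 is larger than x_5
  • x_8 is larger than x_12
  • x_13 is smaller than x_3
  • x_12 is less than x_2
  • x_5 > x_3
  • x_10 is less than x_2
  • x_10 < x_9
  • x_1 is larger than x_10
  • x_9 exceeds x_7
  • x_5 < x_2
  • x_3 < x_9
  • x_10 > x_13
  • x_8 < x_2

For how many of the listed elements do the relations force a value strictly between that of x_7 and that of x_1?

The relations place x_7 below x_1. An element lies strictly between them when it is forced above x_7 and also forced below x_1.
Above x_7: {x_4, x_10, x_9, x_2}. Below x_1: {x_13, x_3, x_12, x_8, x_5, x_10}.
Intersection: {x_10} — 1.

1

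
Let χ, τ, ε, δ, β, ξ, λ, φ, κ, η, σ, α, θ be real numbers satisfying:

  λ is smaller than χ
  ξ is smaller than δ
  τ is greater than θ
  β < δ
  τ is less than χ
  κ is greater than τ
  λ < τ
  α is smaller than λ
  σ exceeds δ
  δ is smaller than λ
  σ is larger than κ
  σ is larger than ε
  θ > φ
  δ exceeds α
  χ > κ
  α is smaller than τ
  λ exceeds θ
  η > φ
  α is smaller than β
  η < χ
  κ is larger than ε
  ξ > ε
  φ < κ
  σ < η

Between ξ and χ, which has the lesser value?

ξ

ξ < δ < λ < τ < κ < σ < η < χ, by transitivity through δ, λ, τ, κ, σ, η.
So ξ < χ; ξ is the smaller of the two.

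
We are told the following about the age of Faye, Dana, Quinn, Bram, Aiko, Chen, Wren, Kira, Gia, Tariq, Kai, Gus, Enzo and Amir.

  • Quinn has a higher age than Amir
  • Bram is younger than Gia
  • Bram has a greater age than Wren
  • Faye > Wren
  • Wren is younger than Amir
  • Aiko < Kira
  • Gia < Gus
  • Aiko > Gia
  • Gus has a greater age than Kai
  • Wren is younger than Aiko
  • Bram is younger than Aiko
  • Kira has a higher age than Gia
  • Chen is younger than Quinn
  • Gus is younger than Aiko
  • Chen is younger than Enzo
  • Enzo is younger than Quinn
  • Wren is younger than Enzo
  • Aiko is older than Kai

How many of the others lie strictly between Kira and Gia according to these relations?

Chaining upward from Gia reaches: Gus, Aiko.
Chaining downward from Kira reaches: Wren, Bram, Kai, Gus, Aiko.
Strictly between Gia and Kira are those in both lists: Gus, Aiko — 2 elements.

2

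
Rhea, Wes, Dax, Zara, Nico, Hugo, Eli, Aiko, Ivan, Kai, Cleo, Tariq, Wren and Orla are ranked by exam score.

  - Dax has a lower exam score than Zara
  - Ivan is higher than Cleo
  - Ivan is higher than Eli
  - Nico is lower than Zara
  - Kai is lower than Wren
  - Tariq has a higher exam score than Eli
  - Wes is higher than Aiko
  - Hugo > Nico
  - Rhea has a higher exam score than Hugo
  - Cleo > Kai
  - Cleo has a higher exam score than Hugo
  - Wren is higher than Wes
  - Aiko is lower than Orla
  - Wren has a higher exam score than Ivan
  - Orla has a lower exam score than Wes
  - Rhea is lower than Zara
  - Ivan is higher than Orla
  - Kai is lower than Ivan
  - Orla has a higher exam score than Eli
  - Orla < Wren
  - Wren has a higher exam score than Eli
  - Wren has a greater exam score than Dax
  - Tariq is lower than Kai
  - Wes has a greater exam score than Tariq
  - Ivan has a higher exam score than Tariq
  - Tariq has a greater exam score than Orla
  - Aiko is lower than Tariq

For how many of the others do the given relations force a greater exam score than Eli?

7

From Eli the given relations immediately reach Orla, Tariq, Ivan, Wren.
From those, Kai, Wes — 6 in total.
From those, Cleo — 7 in total.
No other element is forced above Eli by the given relations, so the count is 7.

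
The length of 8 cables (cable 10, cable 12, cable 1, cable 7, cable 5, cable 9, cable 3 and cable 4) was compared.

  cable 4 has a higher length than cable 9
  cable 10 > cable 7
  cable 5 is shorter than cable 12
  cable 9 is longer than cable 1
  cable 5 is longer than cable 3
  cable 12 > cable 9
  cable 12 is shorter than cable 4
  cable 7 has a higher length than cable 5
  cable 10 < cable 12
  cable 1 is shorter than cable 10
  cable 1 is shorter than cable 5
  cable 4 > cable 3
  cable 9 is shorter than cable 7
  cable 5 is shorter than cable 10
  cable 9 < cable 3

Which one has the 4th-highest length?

The consecutive relations fix a unique order: cable 1 < cable 9 < cable 3 < cable 5 < cable 7 < cable 10 < cable 12 < cable 4.
Counting 4 from the largest end gives cable 7.

cable 7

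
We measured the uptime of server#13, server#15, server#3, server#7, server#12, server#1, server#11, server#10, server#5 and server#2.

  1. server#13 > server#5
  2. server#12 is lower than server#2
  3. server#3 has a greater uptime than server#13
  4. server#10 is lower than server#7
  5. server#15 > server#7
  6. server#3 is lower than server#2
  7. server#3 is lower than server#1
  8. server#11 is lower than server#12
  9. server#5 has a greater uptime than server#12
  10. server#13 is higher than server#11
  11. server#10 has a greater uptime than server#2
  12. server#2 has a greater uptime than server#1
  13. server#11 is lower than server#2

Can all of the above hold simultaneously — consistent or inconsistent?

Every relation is compatible with server#11 < server#12 < server#5 < server#13 < server#3 < server#1 < server#2 < server#10 < server#7 < server#15; the set is consistent.

consistent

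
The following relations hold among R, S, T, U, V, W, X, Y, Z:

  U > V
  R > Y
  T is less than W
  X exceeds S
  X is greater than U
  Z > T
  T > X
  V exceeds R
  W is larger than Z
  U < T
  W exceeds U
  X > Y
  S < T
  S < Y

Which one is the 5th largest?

Piecing the relations together gives one ordering: S < Y < R < V < U < X < T < Z < W.
Counting 5 from the largest end gives U.

U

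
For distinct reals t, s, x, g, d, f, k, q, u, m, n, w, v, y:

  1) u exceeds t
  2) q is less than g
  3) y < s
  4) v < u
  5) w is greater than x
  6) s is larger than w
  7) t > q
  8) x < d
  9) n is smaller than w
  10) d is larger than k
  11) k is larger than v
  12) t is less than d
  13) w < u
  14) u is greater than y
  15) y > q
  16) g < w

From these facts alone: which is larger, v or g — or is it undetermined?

undetermined

Following every chain through v: above v we get k, u, d.
g is not reached, and no chain runs the other way from g to v.
So the given relations leave the order of v and g undetermined.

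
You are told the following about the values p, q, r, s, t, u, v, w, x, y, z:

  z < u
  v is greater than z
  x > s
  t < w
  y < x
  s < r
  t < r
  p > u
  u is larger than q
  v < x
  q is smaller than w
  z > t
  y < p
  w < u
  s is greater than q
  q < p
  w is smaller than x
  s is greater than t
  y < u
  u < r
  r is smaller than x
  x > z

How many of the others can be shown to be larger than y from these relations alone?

The elements the relations force above y are u, p, r, x — no chain reaches any other.
That is 4.

4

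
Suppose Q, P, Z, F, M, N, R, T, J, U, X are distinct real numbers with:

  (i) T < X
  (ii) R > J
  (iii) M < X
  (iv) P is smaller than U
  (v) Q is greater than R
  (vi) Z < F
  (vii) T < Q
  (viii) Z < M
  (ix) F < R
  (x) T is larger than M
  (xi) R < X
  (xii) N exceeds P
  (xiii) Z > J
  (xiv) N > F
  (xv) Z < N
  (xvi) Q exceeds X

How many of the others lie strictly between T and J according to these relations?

2

The relations place J below T. An element lies strictly between them when it is forced above J and also forced below T.
Above J: {Z, M, F, R, X, Q, N}. Below T: {Z, M}.
Intersection: {Z, M} — 2.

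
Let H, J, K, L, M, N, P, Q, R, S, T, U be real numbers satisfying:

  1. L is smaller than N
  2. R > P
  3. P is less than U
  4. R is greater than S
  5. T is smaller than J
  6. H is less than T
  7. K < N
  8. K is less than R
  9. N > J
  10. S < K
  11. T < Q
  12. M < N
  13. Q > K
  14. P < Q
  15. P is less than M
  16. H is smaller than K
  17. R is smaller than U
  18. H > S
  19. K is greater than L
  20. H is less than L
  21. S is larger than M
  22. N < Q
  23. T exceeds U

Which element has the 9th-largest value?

The consecutive relations fix a unique order: P < M < S < H < L < K < R < U < T < J < N < Q.
Counting 9 from the largest end gives H.

H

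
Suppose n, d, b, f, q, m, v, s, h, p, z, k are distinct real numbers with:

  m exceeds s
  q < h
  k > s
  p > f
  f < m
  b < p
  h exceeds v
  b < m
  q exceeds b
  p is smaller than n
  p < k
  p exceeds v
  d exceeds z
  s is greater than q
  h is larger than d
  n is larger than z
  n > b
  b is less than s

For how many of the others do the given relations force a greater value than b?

The elements the relations force above b are q, s, p, m, n, h, k — no chain reaches any other.
That is 7.

7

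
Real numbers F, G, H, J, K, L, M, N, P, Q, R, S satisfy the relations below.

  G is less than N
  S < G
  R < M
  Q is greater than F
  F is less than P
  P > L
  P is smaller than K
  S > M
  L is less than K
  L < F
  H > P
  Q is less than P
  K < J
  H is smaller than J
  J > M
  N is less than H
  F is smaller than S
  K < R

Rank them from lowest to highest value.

The consecutive links are each given: L < F; F < Q; Q < P; P < K; K < R; R < M; M < S; S < G; G < N; N < H; H < J.

L < F < Q < P < K < R < M < S < G < N < H < J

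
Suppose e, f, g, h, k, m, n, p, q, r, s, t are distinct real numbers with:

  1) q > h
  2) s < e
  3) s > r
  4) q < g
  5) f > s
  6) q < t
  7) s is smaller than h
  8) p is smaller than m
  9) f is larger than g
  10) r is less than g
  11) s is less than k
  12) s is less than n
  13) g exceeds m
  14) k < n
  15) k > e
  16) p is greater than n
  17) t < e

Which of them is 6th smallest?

e

The consecutive relations fix a unique order: r < s < h < q < t < e < k < n < p < m < g < f.
Counting 6 from the smallest end gives e.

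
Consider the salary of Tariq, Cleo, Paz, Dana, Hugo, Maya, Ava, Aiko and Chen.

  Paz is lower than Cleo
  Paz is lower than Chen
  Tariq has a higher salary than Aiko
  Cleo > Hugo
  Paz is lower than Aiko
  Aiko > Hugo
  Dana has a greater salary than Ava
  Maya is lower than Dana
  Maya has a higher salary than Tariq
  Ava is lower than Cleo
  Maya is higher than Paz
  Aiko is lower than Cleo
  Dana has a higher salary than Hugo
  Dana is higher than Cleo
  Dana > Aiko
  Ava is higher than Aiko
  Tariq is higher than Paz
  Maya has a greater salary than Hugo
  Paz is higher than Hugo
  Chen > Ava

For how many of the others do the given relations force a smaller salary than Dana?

Directly below Dana: Hugo, Aiko, Ava, Cleo, Maya.
One step further: Paz, Tariq (7 so far).
Nothing else is reachable below Dana; 7 in all.

7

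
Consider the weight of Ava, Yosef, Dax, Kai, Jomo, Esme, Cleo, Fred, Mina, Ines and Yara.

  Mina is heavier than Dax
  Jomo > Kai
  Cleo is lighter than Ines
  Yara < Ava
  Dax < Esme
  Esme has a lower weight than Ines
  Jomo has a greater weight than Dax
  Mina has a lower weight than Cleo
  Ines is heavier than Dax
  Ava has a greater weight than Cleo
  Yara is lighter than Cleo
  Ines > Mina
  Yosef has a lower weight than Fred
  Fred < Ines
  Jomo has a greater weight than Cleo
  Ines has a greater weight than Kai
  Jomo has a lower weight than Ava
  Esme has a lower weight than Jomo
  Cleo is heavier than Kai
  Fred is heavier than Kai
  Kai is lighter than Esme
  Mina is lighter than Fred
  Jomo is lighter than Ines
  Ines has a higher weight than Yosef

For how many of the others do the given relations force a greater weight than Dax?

7

The elements the relations force above Dax are Mina, Esme, Cleo, Jomo, Ava, Fred, Ines — no chain reaches any other.
That is 7.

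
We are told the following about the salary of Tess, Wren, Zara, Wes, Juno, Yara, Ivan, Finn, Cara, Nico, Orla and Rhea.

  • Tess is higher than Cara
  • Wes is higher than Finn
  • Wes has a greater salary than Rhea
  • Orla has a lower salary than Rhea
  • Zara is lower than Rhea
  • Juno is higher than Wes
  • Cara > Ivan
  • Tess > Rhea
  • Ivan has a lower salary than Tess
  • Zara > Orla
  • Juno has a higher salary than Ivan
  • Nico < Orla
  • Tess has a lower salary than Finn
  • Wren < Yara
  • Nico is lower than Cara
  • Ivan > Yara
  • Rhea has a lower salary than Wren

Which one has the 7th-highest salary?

Yara

The consecutive relations fix a unique order: Nico < Orla < Zara < Rhea < Wren < Yara < Ivan < Cara < Tess < Finn < Wes < Juno.
The 7th largest is Yara.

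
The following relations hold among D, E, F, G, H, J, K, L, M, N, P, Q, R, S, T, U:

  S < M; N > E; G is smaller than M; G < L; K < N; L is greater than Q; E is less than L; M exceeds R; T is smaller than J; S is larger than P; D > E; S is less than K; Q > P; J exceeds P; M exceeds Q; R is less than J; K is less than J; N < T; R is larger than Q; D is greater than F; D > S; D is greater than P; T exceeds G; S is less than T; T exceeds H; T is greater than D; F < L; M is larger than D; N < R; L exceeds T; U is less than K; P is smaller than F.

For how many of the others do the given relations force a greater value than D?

Directly above D: T, M.
One step further: J, L (4 so far).
Nothing else is reachable above D; 4 in all.

4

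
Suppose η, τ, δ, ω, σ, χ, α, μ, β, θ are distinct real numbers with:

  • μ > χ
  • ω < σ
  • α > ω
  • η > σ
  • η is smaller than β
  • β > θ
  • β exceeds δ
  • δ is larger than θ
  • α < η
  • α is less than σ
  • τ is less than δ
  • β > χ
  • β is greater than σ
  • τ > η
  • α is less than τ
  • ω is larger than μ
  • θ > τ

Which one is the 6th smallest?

Piecing the relations together gives one ordering: χ < μ < ω < α < σ < η < τ < θ < δ < β.
Counting 6 from the smallest end gives η.

η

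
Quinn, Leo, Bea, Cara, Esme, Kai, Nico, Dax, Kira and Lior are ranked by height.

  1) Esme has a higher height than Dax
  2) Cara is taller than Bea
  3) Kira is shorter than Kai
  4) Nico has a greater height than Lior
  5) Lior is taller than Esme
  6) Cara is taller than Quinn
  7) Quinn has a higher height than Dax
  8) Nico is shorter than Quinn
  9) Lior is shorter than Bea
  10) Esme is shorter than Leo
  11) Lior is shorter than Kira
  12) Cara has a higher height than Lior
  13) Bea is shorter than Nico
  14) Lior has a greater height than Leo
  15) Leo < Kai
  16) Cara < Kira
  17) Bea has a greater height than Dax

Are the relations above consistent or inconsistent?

consistent

The single ordering Dax < Esme < Leo < Lior < Bea < Nico < Quinn < Cara < Kira < Kai satisfies every listed relation, so no contradiction arises.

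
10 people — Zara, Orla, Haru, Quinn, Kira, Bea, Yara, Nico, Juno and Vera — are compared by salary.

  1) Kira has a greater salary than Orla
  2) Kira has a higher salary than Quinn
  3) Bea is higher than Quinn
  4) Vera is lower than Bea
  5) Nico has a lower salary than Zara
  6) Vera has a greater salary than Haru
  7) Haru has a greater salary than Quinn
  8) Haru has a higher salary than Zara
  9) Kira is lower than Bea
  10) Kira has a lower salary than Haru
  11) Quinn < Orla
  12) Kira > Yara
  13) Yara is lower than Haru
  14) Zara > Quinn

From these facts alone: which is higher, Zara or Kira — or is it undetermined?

undetermined

Following every chain through Zara: above Zara we get Haru, Vera, Bea; below Zara we get Nico, Quinn.
Kira is not reached, and no chain runs the other way from Kira to Zara.
So the given relations leave the order of Zara and Kira undetermined.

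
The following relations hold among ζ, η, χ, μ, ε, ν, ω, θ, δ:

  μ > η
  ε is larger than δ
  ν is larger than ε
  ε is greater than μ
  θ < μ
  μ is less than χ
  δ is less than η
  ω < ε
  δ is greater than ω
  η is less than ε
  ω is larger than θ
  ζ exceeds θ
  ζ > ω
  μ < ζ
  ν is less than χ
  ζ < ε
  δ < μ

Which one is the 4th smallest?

η

Piecing the relations together gives one ordering: θ < ω < δ < η < μ < ζ < ε < ν < χ.
Counting 4 from the smallest end gives η.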